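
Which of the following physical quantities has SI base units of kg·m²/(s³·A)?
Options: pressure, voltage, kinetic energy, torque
Checking the SI base units of each option:
  pressure (P = F/A): kg/(m·s²)  ✗
  voltage (V = IR): kg·m²/(s³·A)  ✓ matches
  kinetic energy (E = ½mv²): kg·m²/s²  ✗
  torque (τ = Fr): kg·m²/s²  ✗

Only voltage has units kg·m²/(s³·A).

Answer: voltage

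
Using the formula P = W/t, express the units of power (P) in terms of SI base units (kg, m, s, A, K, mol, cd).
Units of each symbol in P = W/t:
  W (work): kg·m²/s²
  t (time): s  → in the denominator, contributes 1/s

Multiplying the contributions: [kg·m²/s²] · [1/s]
Adding exponents of each base unit: kg: 1, m: 2, s: -3
SI base units of power: kg·m²/s³

Answer: kg·m²/s³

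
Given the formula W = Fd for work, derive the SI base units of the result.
Units of each symbol in W = Fd:
  F (force): kg·m/s²
  d (displacement): m

Multiplying the contributions: [kg·m/s²] · [m]
Adding exponents of each base unit: kg: 1, m: 2, s: -2
SI base units of work: kg·m²/s²

Answer: kg·m²/s²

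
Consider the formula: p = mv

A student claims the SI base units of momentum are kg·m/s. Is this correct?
Units of each symbol in p = mv:
  m (mass): kg
  v (velocity): m/s

Multiplying the contributions: [kg] · [m/s]
Adding exponents of each base unit: kg: 1, m: 1, s: -1
SI base units of momentum: kg·m/s

The claimed units kg·m/s match the derived units, so the claim is correct.

Answer: Yes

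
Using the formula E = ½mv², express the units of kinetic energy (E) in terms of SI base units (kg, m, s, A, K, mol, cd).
Units of each symbol in E = ½mv²:
  m (mass): kg
  v (speed): m/s  → to the power 2, contributes m²/s²
  The factor ½ is dimensionless.

Multiplying the contributions: [kg] · [m²/s²]
Adding exponents of each base unit: kg: 1, m: 2, s: -2
SI base units of kinetic energy: kg·m²/s²

Answer: kg·m²/s²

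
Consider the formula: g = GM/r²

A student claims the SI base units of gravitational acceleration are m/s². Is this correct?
Units of each symbol in g = GM/r²:
  G (gravitational constant): m³/(kg·s²)
  M (mass): kg
  r (distance): m  → to the power 2 in the denominator, contributes 1/m²

Multiplying the contributions: [m³/(kg·s²)] · [kg] · [1/m²]
Adding exponents of each base unit: m: 1, s: -2
SI base units of gravitational acceleration: m/s²

The claimed units m/s² match the derived units, so the claim is correct.

Answer: Yes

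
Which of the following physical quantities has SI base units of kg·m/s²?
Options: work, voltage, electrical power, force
Checking the SI base units of each option:
  work (W = Fd): kg·m²/s²  ✗
  voltage (V = IR): kg·m²/(s³·A)  ✗
  electrical power (P = IV): kg·m²/s³  ✗
  force (F = ma): kg·m/s²  ✓ matches

Only force has units kg·m/s².

Answer: force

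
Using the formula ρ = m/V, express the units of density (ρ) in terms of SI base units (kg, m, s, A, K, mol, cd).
Units of each symbol in ρ = m/V:
  m (mass): kg
  V (volume): m³  → in the denominator, contributes 1/m³

Multiplying the contributions: [kg] · [1/m³]
Adding exponents of each base unit: kg: 1, m: -3
SI base units of density: kg/m³

Answer: kg/m³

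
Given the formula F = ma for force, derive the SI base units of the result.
Units of each symbol in F = ma:
  m (mass): kg
  a (acceleration): m/s²

Multiplying the contributions: [kg] · [m/s²]
Adding exponents of each base unit: kg: 1, m: 1, s: -2
SI base units of force: kg·m/s²

Answer: kg·m/s²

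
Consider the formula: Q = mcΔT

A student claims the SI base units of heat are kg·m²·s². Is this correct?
Units of each symbol in Q = mcΔT:
  m (mass): kg
  c (specific heat capacity, in J/(kg·K)): m²/(s²·K)
  ΔT (temperature change): K

Multiplying the contributions: [kg] · [m²/(s²·K)] · [K]
Adding exponents of each base unit: kg: 1, m: 2, s: -2
SI base units of heat: kg·m²/s²

The claimed units kg·m²·s² (exponents kg: 1, m: 2, s: 2) do not match the derived units kg·m²/s² (exponents kg: 1, m: 2, s: -2), so the claim is incorrect.

Answer: No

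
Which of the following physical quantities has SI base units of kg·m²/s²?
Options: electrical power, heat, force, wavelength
Checking the SI base units of each option:
  electrical power (P = IV): kg·m²/s³  ✗
  heat (Q = mcΔT): kg·m²/s²  ✓ matches
  force (F = ma): kg·m/s²  ✗
  wavelength (λ = v/f): m  ✗

Only heat has units kg·m²/s².

Answer: heat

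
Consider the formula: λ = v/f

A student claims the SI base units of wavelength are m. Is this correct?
Units of each symbol in λ = v/f:
  v (wave speed): m/s
  f (frequency): 1/s  → in the denominator, contributes s

Multiplying the contributions: [m/s] · [s]
Adding exponents of each base unit: m: 1
SI base units of wavelength: m

The claimed units m match the derived units, so the claim is correct.

Answer: Yes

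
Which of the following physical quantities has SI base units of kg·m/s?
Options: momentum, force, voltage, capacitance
Checking the SI base units of each option:
  momentum (p = mv): kg·m/s  ✓ matches
  force (F = ma): kg·m/s²  ✗
  voltage (V = IR): kg·m²/(s³·A)  ✗
  capacitance (C = Q/V): s⁴·A²/(kg·m²)  ✗

Only momentum has units kg·m/s.

Answer: momentum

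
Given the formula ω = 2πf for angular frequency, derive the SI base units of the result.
Units of each symbol in ω = 2πf:
  f (frequency): 1/s
  The factor 2π is dimensionless.

Multiplying the contributions: [1/s]
Adding exponents of each base unit: s: -1
SI base units of angular frequency: 1/s

Answer: 1/s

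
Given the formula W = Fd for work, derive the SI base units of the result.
Units of each symbol in W = Fd:
  F (force): kg·m/s²
  d (displacement): m

Multiplying the contributions: [kg·m/s²] · [m]
Adding exponents of each base unit: kg: 1, m: 2, s: -2
SI base units of work: kg·m²/s²

Answer: kg·m²/s²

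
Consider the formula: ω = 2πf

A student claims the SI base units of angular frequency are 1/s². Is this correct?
Units of each symbol in ω = 2πf:
  f (frequency): 1/s
  The factor 2π is dimensionless.

Multiplying the contributions: [1/s]
Adding exponents of each base unit: s: -1
SI base units of angular frequency: 1/s

The claimed units 1/s² (exponents s: -2) do not match the derived units 1/s (exponents s: -1), so the claim is incorrect.

Answer: No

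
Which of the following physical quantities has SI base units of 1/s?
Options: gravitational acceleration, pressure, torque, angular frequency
Checking the SI base units of each option:
  gravitational acceleration (g = GM/r²): m/s²  ✗
  pressure (P = F/A): kg/(m·s²)  ✗
  torque (τ = Fr): kg·m²/s²  ✗
  angular frequency (ω = 2πf): 1/s  ✓ matches

Only angular frequency has units 1/s.

Answer: angular frequency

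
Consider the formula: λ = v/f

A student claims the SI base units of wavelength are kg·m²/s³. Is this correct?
Units of each symbol in λ = v/f:
  v (wave speed): m/s
  f (frequency): 1/s  → in the denominator, contributes s

Multiplying the contributions: [m/s] · [s]
Adding exponents of each base unit: m: 1
SI base units of wavelength: m

The claimed units kg·m²/s³ (exponents kg: 1, m: 2, s: -3) do not match the derived units m (exponents m: 1), so the claim is incorrect.

Answer: No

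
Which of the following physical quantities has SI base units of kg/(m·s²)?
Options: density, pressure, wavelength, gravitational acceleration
Checking the SI base units of each option:
  density (ρ = m/V): kg/m³  ✗
  pressure (P = F/A): kg/(m·s²)  ✓ matches
  wavelength (λ = v/f): m  ✗
  gravitational acceleration (g = GM/r²): m/s²  ✗

Only pressure has units kg/(m·s²).

Answer: pressure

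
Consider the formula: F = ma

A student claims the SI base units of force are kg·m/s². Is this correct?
Units of each symbol in F = ma:
  m (mass): kg
  a (acceleration): m/s²

Multiplying the contributions: [kg] · [m/s²]
Adding exponents of each base unit: kg: 1, m: 1, s: -2
SI base units of force: kg·m/s²

The claimed units kg·m/s² match the derived units, so the claim is correct.

Answer: Yes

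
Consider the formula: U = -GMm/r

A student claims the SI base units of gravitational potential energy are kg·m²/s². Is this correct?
Units of each symbol in U = -GMm/r:
  G (gravitational constant): m³/(kg·s²)
  M (mass): kg
  m (mass): kg
  r (distance): m  → in the denominator, contributes 1/m
  The minus sign does not affect the units.

Multiplying the contributions: [m³/(kg·s²)] · [kg] · [kg] · [1/m]
Adding exponents of each base unit: kg: 1, m: 2, s: -2
SI base units of gravitational potential energy: kg·m²/s²

The claimed units kg·m²/s² match the derived units, so the claim is correct.

Answer: Yes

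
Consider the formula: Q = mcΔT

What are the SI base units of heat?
Units of each symbol in Q = mcΔT:
  m (mass): kg
  c (specific heat capacity, in J/(kg·K)): m²/(s²·K)
  ΔT (temperature change): K

Multiplying the contributions: [kg] · [m²/(s²·K)] · [K]
Adding exponents of each base unit: kg: 1, m: 2, s: -2
SI base units of heat: kg·m²/s²

Answer: kg·m²/s²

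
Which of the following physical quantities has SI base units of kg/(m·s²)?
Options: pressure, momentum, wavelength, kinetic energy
Checking the SI base units of each option:
  pressure (P = F/A): kg/(m·s²)  ✓ matches
  momentum (p = mv): kg·m/s  ✗
  wavelength (λ = v/f): m  ✗
  kinetic energy (E = ½mv²): kg·m²/s²  ✗

Only pressure has units kg/(m·s²).

Answer: pressure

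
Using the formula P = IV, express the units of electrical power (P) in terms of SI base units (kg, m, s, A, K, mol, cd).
Units of each symbol in P = IV:
  I (current): A
  V (voltage, in volts): kg·m²/(s³·A)

Multiplying the contributions: [A] · [kg·m²/(s³·A)]
Adding exponents of each base unit: kg: 1, m: 2, s: -3
SI base units of electrical power: kg·m²/s³

Answer: kg·m²/s³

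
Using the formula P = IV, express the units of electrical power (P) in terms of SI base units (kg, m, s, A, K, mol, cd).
Units of each symbol in P = IV:
  I (current): A
  V (voltage, in volts): kg·m²/(s³·A)

Multiplying the contributions: [A] · [kg·m²/(s³·A)]
Adding exponents of each base unit: kg: 1, m: 2, s: -3
SI base units of electrical power: kg·m²/s³

Answer: kg·m²/s³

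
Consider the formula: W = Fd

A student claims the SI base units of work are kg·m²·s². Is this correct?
Units of each symbol in W = Fd:
  F (force): kg·m/s²
  d (displacement): m

Multiplying the contributions: [kg·m/s²] · [m]
Adding exponents of each base unit: kg: 1, m: 2, s: -2
SI base units of work: kg·m²/s²

The claimed units kg·m²·s² (exponents kg: 1, m: 2, s: 2) do not match the derived units kg·m²/s² (exponents kg: 1, m: 2, s: -2), so the claim is incorrect.

Answer: No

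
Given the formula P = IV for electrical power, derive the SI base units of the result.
Units of each symbol in P = IV:
  I (current): A
  V (voltage, in volts): kg·m²/(s³·A)

Multiplying the contributions: [A] · [kg·m²/(s³·A)]
Adding exponents of each base unit: kg: 1, m: 2, s: -3
SI base units of electrical power: kg·m²/s³

Answer: kg·m²/s³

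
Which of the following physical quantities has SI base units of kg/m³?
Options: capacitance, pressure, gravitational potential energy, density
Checking the SI base units of each option:
  capacitance (C = Q/V): s⁴·A²/(kg·m²)  ✗
  pressure (P = F/A): kg/(m·s²)  ✗
  gravitational potential energy (U = -GMm/r): kg·m²/s²  ✗
  density (ρ = m/V): kg/m³  ✓ matches

Only density has units kg/m³.

Answer: density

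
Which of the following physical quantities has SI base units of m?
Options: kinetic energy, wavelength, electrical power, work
Checking the SI base units of each option:
  kinetic energy (E = ½mv²): kg·m²/s²  ✗
  wavelength (λ = v/f): m  ✓ matches
  electrical power (P = IV): kg·m²/s³  ✗
  work (W = Fd): kg·m²/s²  ✗

Only wavelength has units m.

Answer: wavelength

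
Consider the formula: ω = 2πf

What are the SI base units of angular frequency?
Units of each symbol in ω = 2πf:
  f (frequency): 1/s
  The factor 2π is dimensionless.

Multiplying the contributions: [1/s]
Adding exponents of each base unit: s: -1
SI base units of angular frequency: 1/s

Answer: 1/s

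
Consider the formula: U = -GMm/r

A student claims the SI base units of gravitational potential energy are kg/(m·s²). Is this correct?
Units of each symbol in U = -GMm/r:
  G (gravitational constant): m³/(kg·s²)
  M (mass): kg
  m (mass): kg
  r (distance): m  → in the denominator, contributes 1/m
  The minus sign does not affect the units.

Multiplying the contributions: [m³/(kg·s²)] · [kg] · [kg] · [1/m]
Adding exponents of each base unit: kg: 1, m: 2, s: -2
SI base units of gravitational potential energy: kg·m²/s²

The claimed units kg/(m·s²) (exponents kg: 1, m: -1, s: -2) do not match the derived units kg·m²/s² (exponents kg: 1, m: 2, s: -2), so the claim is incorrect.

Answer: No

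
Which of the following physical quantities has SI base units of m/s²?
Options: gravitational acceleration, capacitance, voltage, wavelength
Checking the SI base units of each option:
  gravitational acceleration (g = GM/r²): m/s²  ✓ matches
  capacitance (C = Q/V): s⁴·A²/(kg·m²)  ✗
  voltage (V = IR): kg·m²/(s³·A)  ✗
  wavelength (λ = v/f): m  ✗

Only gravitational acceleration has units m/s².

Answer: gravitational acceleration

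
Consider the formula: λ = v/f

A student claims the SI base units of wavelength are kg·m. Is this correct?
Units of each symbol in λ = v/f:
  v (wave speed): m/s
  f (frequency): 1/s  → in the denominator, contributes s

Multiplying the contributions: [m/s] · [s]
Adding exponents of each base unit: m: 1
SI base units of wavelength: m

The claimed units kg·m (exponents kg: 1, m: 1) do not match the derived units m (exponents m: 1), so the claim is incorrect.

Answer: No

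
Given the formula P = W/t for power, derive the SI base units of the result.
Units of each symbol in P = W/t:
  W (work): kg·m²/s²
  t (time): s  → in the denominator, contributes 1/s

Multiplying the contributions: [kg·m²/s²] · [1/s]
Adding exponents of each base unit: kg: 1, m: 2, s: -3
SI base units of power: kg·m²/s³

Answer: kg·m²/s³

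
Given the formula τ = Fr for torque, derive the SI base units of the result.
Units of each symbol in τ = Fr:
  F (force): kg·m/s²
  r (lever arm): m

Multiplying the contributions: [kg·m/s²] · [m]
Adding exponents of each base unit: kg: 1, m: 2, s: -2
SI base units of torque: kg·m²/s²

Answer: kg·m²/s²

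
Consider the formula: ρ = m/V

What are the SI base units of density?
Units of each symbol in ρ = m/V:
  m (mass): kg
  V (volume): m³  → in the denominator, contributes 1/m³

Multiplying the contributions: [kg] · [1/m³]
Adding exponents of each base unit: kg: 1, m: -3
SI base units of density: kg/m³

Answer: kg/m³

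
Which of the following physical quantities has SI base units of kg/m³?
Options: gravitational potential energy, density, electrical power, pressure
Checking the SI base units of each option:
  gravitational potential energy (U = -GMm/r): kg·m²/s²  ✗
  density (ρ = m/V): kg/m³  ✓ matches
  electrical power (P = IV): kg·m²/s³  ✗
  pressure (P = F/A): kg/(m·s²)  ✗

Only density has units kg/m³.

Answer: density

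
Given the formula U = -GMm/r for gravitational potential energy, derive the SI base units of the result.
Units of each symbol in U = -GMm/r:
  G (gravitational constant): m³/(kg·s²)
  M (mass): kg
  m (mass): kg
  r (distance): m  → in the denominator, contributes 1/m
  The minus sign does not affect the units.

Multiplying the contributions: [m³/(kg·s²)] · [kg] · [kg] · [1/m]
Adding exponents of each base unit: kg: 1, m: 2, s: -2
SI base units of gravitational potential energy: kg·m²/s²

Answer: kg·m²/s²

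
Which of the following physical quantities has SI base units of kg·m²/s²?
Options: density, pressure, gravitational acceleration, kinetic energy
Checking the SI base units of each option:
  density (ρ = m/V): kg/m³  ✗
  pressure (P = F/A): kg/(m·s²)  ✗
  gravitational acceleration (g = GM/r²): m/s²  ✗
  kinetic energy (E = ½mv²): kg·m²/s²  ✓ matches

Only kinetic energy has units kg·m²/s².

Answer: kinetic energy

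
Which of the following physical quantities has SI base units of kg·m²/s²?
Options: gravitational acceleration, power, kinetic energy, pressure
Checking the SI base units of each option:
  gravitational acceleration (g = GM/r²): m/s²  ✗
  power (P = W/t): kg·m²/s³  ✗
  kinetic energy (E = ½mv²): kg·m²/s²  ✓ matches
  pressure (P = F/A): kg/(m·s²)  ✗

Only kinetic energy has units kg·m²/s².

Answer: kinetic energy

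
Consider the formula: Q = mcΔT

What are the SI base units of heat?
Units of each symbol in Q = mcΔT:
  m (mass): kg
  c (specific heat capacity, in J/(kg·K)): m²/(s²·K)
  ΔT (temperature change): K

Multiplying the contributions: [kg] · [m²/(s²·K)] · [K]
Adding exponents of each base unit: kg: 1, m: 2, s: -2
SI base units of heat: kg·m²/s²

Answer: kg·m²/s²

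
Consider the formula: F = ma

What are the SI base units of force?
Units of each symbol in F = ma:
  m (mass): kg
  a (acceleration): m/s²

Multiplying the contributions: [kg] · [m/s²]
Adding exponents of each base unit: kg: 1, m: 1, s: -2
SI base units of force: kg·m/s²

Answer: kg·m/s²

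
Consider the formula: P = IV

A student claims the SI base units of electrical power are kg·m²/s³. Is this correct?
Units of each symbol in P = IV:
  I (current): A
  V (voltage, in volts): kg·m²/(s³·A)

Multiplying the contributions: [A] · [kg·m²/(s³·A)]
Adding exponents of each base unit: kg: 1, m: 2, s: -3
SI base units of electrical power: kg·m²/s³

The claimed units kg·m²/s³ match the derived units, so the claim is correct.

Answer: Yes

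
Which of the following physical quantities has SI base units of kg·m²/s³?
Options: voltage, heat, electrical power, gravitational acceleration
Checking the SI base units of each option:
  voltage (V = IR): kg·m²/(s³·A)  ✗
  heat (Q = mcΔT): kg·m²/s²  ✗
  electrical power (P = IV): kg·m²/s³  ✓ matches
  gravitational acceleration (g = GM/r²): m/s²  ✗

Only electrical power has units kg·m²/s³.

Answer: electrical power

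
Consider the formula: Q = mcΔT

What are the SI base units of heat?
Units of each symbol in Q = mcΔT:
  m (mass): kg
  c (specific heat capacity, in J/(kg·K)): m²/(s²·K)
  ΔT (temperature change): K

Multiplying the contributions: [kg] · [m²/(s²·K)] · [K]
Adding exponents of each base unit: kg: 1, m: 2, s: -2
SI base units of heat: kg·m²/s²

Answer: kg·m²/s²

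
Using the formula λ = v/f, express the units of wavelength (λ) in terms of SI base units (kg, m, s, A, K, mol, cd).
Units of each symbol in λ = v/f:
  v (wave speed): m/s
  f (frequency): 1/s  → in the denominator, contributes s

Multiplying the contributions: [m/s] · [s]
Adding exponents of each base unit: m: 1
SI base units of wavelength: m

Answer: m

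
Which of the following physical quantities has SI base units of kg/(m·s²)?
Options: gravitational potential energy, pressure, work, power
Checking the SI base units of each option:
  gravitational potential energy (U = -GMm/r): kg·m²/s²  ✗
  pressure (P = F/A): kg/(m·s²)  ✓ matches
  work (W = Fd): kg·m²/s²  ✗
  power (P = W/t): kg·m²/s³  ✗

Only pressure has units kg/(m·s²).

Answer: pressure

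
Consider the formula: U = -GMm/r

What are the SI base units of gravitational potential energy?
Units of each symbol in U = -GMm/r:
  G (gravitational constant): m³/(kg·s²)
  M (mass): kg
  m (mass): kg
  r (distance): m  → in the denominator, contributes 1/m
  The minus sign does not affect the units.

Multiplying the contributions: [m³/(kg·s²)] · [kg] · [kg] · [1/m]
Adding exponents of each base unit: kg: 1, m: 2, s: -2
SI base units of gravitational potential energy: kg·m²/s²

Answer: kg·m²/s²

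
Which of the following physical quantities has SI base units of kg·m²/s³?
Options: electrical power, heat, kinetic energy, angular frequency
Checking the SI base units of each option:
  electrical power (P = IV): kg·m²/s³  ✓ matches
  heat (Q = mcΔT): kg·m²/s²  ✗
  kinetic energy (E = ½mv²): kg·m²/s²  ✗
  angular frequency (ω = 2πf): 1/s  ✗

Only electrical power has units kg·m²/s³.

Answer: electrical power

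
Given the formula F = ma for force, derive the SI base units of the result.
Units of each symbol in F = ma:
  m (mass): kg
  a (acceleration): m/s²

Multiplying the contributions: [kg] · [m/s²]
Adding exponents of each base unit: kg: 1, m: 1, s: -2
SI base units of force: kg·m/s²

Answer: kg·m/s²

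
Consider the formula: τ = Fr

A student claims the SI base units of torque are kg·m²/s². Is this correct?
Units of each symbol in τ = Fr:
  F (force): kg·m/s²
  r (lever arm): m

Multiplying the contributions: [kg·m/s²] · [m]
Adding exponents of each base unit: kg: 1, m: 2, s: -2
SI base units of torque: kg·m²/s²

The claimed units kg·m²/s² match the derived units, so the claim is correct.

Answer: Yes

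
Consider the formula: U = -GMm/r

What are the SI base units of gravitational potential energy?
Units of each symbol in U = -GMm/r:
  G (gravitational constant): m³/(kg·s²)
  M (mass): kg
  m (mass): kg
  r (distance): m  → in the denominator, contributes 1/m
  The minus sign does not affect the units.

Multiplying the contributions: [m³/(kg·s²)] · [kg] · [kg] · [1/m]
Adding exponents of each base unit: kg: 1, m: 2, s: -2
SI base units of gravitational potential energy: kg·m²/s²

Answer: kg·m²/s²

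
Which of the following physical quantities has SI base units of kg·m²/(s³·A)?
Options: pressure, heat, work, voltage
Checking the SI base units of each option:
  pressure (P = F/A): kg/(m·s²)  ✗
  heat (Q = mcΔT): kg·m²/s²  ✗
  work (W = Fd): kg·m²/s²  ✗
  voltage (V = IR): kg·m²/(s³·A)  ✓ matches

Only voltage has units kg·m²/(s³·A).

Answer: voltage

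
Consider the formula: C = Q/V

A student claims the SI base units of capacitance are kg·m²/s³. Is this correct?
Units of each symbol in C = Q/V:
  Q (charge, in coulombs): s·A
  V (voltage, in volts): kg·m²/(s³·A)  → in the denominator, contributes s³·A/(kg·m²)

Multiplying the contributions: [s·A] · [s³·A/(kg·m²)]
Adding exponents of each base unit: kg: -1, m: -2, s: 4, A: 2
SI base units of capacitance: s⁴·A²/(kg·m²)

The claimed units kg·m²/s³ (exponents kg: 1, m: 2, s: -3) do not match the derived units s⁴·A²/(kg·m²) (exponents kg: -1, m: -2, s: 4, A: 2), so the claim is incorrect.

Answer: No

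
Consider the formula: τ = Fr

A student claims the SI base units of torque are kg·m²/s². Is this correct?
Units of each symbol in τ = Fr:
  F (force): kg·m/s²
  r (lever arm): m

Multiplying the contributions: [kg·m/s²] · [m]
Adding exponents of each base unit: kg: 1, m: 2, s: -2
SI base units of torque: kg·m²/s²

The claimed units kg·m²/s² match the derived units, so the claim is correct.

Answer: Yes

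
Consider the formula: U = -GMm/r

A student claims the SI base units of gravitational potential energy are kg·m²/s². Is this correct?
Units of each symbol in U = -GMm/r:
  G (gravitational constant): m³/(kg·s²)
  M (mass): kg
  m (mass): kg
  r (distance): m  → in the denominator, contributes 1/m
  The minus sign does not affect the units.

Multiplying the contributions: [m³/(kg·s²)] · [kg] · [kg] · [1/m]
Adding exponents of each base unit: kg: 1, m: 2, s: -2
SI base units of gravitational potential energy: kg·m²/s²

The claimed units kg·m²/s² match the derived units, so the claim is correct.

Answer: Yes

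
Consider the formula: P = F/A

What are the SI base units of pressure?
Units of each symbol in P = F/A:
  F (force): kg·m/s²
  A (area): m²  → in the denominator, contributes 1/m²

Multiplying the contributions: [kg·m/s²] · [1/m²]
Adding exponents of each base unit: kg: 1, m: -1, s: -2
SI base units of pressure: kg/(m·s²)

Answer: kg/(m·s²)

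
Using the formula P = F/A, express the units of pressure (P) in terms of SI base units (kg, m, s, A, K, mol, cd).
Units of each symbol in P = F/A:
  F (force): kg·m/s²
  A (area): m²  → in the denominator, contributes 1/m²

Multiplying the contributions: [kg·m/s²] · [1/m²]
Adding exponents of each base unit: kg: 1, m: -1, s: -2
SI base units of pressure: kg/(m·s²)

Answer: kg/(m·s²)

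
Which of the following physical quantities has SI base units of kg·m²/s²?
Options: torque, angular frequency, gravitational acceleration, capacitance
Checking the SI base units of each option:
  torque (τ = Fr): kg·m²/s²  ✓ matches
  angular frequency (ω = 2πf): 1/s  ✗
  gravitational acceleration (g = GM/r²): m/s²  ✗
  capacitance (C = Q/V): s⁴·A²/(kg·m²)  ✗

Only torque has units kg·m²/s².

Answer: torque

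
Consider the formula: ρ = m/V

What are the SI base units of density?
Units of each symbol in ρ = m/V:
  m (mass): kg
  V (volume): m³  → in the denominator, contributes 1/m³

Multiplying the contributions: [kg] · [1/m³]
Adding exponents of each base unit: kg: 1, m: -3
SI base units of density: kg/m³

Answer: kg/m³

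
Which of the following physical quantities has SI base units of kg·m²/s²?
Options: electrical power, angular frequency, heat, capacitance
Checking the SI base units of each option:
  electrical power (P = IV): kg·m²/s³  ✗
  angular frequency (ω = 2πf): 1/s  ✗
  heat (Q = mcΔT): kg·m²/s²  ✓ matches
  capacitance (C = Q/V): s⁴·A²/(kg·m²)  ✗

Only heat has units kg·m²/s².

Answer: heat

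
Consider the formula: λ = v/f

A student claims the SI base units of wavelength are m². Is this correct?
Units of each symbol in λ = v/f:
  v (wave speed): m/s
  f (frequency): 1/s  → in the denominator, contributes s

Multiplying the contributions: [m/s] · [s]
Adding exponents of each base unit: m: 1
SI base units of wavelength: m

The claimed units m² (exponents m: 2) do not match the derived units m (exponents m: 1), so the claim is incorrect.

Answer: No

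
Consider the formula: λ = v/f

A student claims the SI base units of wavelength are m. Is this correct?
Units of each symbol in λ = v/f:
  v (wave speed): m/s
  f (frequency): 1/s  → in the denominator, contributes s

Multiplying the contributions: [m/s] · [s]
Adding exponents of each base unit: m: 1
SI base units of wavelength: m

The claimed units m match the derived units, so the claim is correct.

Answer: Yes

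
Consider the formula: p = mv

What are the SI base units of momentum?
Units of each symbol in p = mv:
  m (mass): kg
  v (velocity): m/s

Multiplying the contributions: [kg] · [m/s]
Adding exponents of each base unit: kg: 1, m: 1, s: -1
SI base units of momentum: kg·m/s

Answer: kg·m/s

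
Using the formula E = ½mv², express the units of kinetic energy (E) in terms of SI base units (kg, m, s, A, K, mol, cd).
Units of each symbol in E = ½mv²:
  m (mass): kg
  v (speed): m/s  → to the power 2, contributes m²/s²
  The factor ½ is dimensionless.

Multiplying the contributions: [kg] · [m²/s²]
Adding exponents of each base unit: kg: 1, m: 2, s: -2
SI base units of kinetic energy: kg·m²/s²

Answer: kg·m²/s²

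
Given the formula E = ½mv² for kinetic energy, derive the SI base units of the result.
Units of each symbol in E = ½mv²:
  m (mass): kg
  v (speed): m/s  → to the power 2, contributes m²/s²
  The factor ½ is dimensionless.

Multiplying the contributions: [kg] · [m²/s²]
Adding exponents of each base unit: kg: 1, m: 2, s: -2
SI base units of kinetic energy: kg·m²/s²

Answer: kg·m²/s²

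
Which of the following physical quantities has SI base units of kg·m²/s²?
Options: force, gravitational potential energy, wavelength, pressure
Checking the SI base units of each option:
  force (F = ma): kg·m/s²  ✗
  gravitational potential energy (U = -GMm/r): kg·m²/s²  ✓ matches
  wavelength (λ = v/f): m  ✗
  pressure (P = F/A): kg/(m·s²)  ✗

Only gravitational potential energy has units kg·m²/s².

Answer: gravitational potential energy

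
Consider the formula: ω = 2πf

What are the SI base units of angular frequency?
Units of each symbol in ω = 2πf:
  f (frequency): 1/s
  The factor 2π is dimensionless.

Multiplying the contributions: [1/s]
Adding exponents of each base unit: s: -1
SI base units of angular frequency: 1/s

Answer: 1/s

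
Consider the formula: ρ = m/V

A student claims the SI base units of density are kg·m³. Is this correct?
Units of each symbol in ρ = m/V:
  m (mass): kg
  V (volume): m³  → in the denominator, contributes 1/m³

Multiplying the contributions: [kg] · [1/m³]
Adding exponents of each base unit: kg: 1, m: -3
SI base units of density: kg/m³

The claimed units kg·m³ (exponents kg: 1, m: 3) do not match the derived units kg/m³ (exponents kg: 1, m: -3), so the claim is incorrect.

Answer: No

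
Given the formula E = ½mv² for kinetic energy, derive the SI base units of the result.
Units of each symbol in E = ½mv²:
  m (mass): kg
  v (speed): m/s  → to the power 2, contributes m²/s²
  The factor ½ is dimensionless.

Multiplying the contributions: [kg] · [m²/s²]
Adding exponents of each base unit: kg: 1, m: 2, s: -2
SI base units of kinetic energy: kg·m²/s²

Answer: kg·m²/s²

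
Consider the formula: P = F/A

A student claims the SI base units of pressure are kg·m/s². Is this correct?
Units of each symbol in P = F/A:
  F (force): kg·m/s²
  A (area): m²  → in the denominator, contributes 1/m²

Multiplying the contributions: [kg·m/s²] · [1/m²]
Adding exponents of each base unit: kg: 1, m: -1, s: -2
SI base units of pressure: kg/(m·s²)

The claimed units kg·m/s² (exponents kg: 1, m: 1, s: -2) do not match the derived units kg/(m·s²) (exponents kg: 1, m: -1, s: -2), so the claim is incorrect.

Answer: No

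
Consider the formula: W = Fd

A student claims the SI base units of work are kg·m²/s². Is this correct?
Units of each symbol in W = Fd:
  F (force): kg·m/s²
  d (displacement): m

Multiplying the contributions: [kg·m/s²] · [m]
Adding exponents of each base unit: kg: 1, m: 2, s: -2
SI base units of work: kg·m²/s²

The claimed units kg·m²/s² match the derived units, so the claim is correct.

Answer: Yes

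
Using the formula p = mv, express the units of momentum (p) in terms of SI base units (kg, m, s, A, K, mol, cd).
Units of each symbol in p = mv:
  m (mass): kg
  v (velocity): m/s

Multiplying the contributions: [kg] · [m/s]
Adding exponents of each base unit: kg: 1, m: 1, s: -1
SI base units of momentum: kg·m/s

Answer: kg·m/s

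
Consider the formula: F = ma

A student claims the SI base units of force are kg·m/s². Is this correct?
Units of each symbol in F = ma:
  m (mass): kg
  a (acceleration): m/s²

Multiplying the contributions: [kg] · [m/s²]
Adding exponents of each base unit: kg: 1, m: 1, s: -2
SI base units of force: kg·m/s²

The claimed units kg·m/s² match the derived units, so the claim is correct.

Answer: Yes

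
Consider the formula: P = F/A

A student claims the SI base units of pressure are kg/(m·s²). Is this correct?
Units of each symbol in P = F/A:
  F (force): kg·m/s²
  A (area): m²  → in the denominator, contributes 1/m²

Multiplying the contributions: [kg·m/s²] · [1/m²]
Adding exponents of each base unit: kg: 1, m: -1, s: -2
SI base units of pressure: kg/(m·s²)

The claimed units kg/(m·s²) match the derived units, so the claim is correct.

Answer: Yes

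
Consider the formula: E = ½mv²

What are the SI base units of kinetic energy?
Units of each symbol in E = ½mv²:
  m (mass): kg
  v (speed): m/s  → to the power 2, contributes m²/s²
  The factor ½ is dimensionless.

Multiplying the contributions: [kg] · [m²/s²]
Adding exponents of each base unit: kg: 1, m: 2, s: -2
SI base units of kinetic energy: kg·m²/s²

Answer: kg·m²/s²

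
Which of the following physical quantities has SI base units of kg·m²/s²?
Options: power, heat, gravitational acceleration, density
Checking the SI base units of each option:
  power (P = W/t): kg·m²/s³  ✗
  heat (Q = mcΔT): kg·m²/s²  ✓ matches
  gravitational acceleration (g = GM/r²): m/s²  ✗
  density (ρ = m/V): kg/m³  ✗

Only heat has units kg·m²/s².

Answer: heat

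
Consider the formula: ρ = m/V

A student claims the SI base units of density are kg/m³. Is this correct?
Units of each symbol in ρ = m/V:
  m (mass): kg
  V (volume): m³  → in the denominator, contributes 1/m³

Multiplying the contributions: [kg] · [1/m³]
Adding exponents of each base unit: kg: 1, m: -3
SI base units of density: kg/m³

The claimed units kg/m³ match the derived units, so the claim is correct.

Answer: Yes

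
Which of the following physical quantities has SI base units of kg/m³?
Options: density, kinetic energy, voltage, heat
Checking the SI base units of each option:
  density (ρ = m/V): kg/m³  ✓ matches
  kinetic energy (E = ½mv²): kg·m²/s²  ✗
  voltage (V = IR): kg·m²/(s³·A)  ✗
  heat (Q = mcΔT): kg·m²/s²  ✗

Only density has units kg/m³.

Answer: density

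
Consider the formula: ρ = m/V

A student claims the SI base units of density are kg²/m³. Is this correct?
Units of each symbol in ρ = m/V:
  m (mass): kg
  V (volume): m³  → in the denominator, contributes 1/m³

Multiplying the contributions: [kg] · [1/m³]
Adding exponents of each base unit: kg: 1, m: -3
SI base units of density: kg/m³

The claimed units kg²/m³ (exponents kg: 2, m: -3) do not match the derived units kg/m³ (exponents kg: 1, m: -3), so the claim is incorrect.

Answer: No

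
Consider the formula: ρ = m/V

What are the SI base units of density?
Units of each symbol in ρ = m/V:
  m (mass): kg
  V (volume): m³  → in the denominator, contributes 1/m³

Multiplying the contributions: [kg] · [1/m³]
Adding exponents of each base unit: kg: 1, m: -3
SI base units of density: kg/m³

Answer: kg/m³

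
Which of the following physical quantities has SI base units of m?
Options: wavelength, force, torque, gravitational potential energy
Checking the SI base units of each option:
  wavelength (λ = v/f): m  ✓ matches
  force (F = ma): kg·m/s²  ✗
  torque (τ = Fr): kg·m²/s²  ✗
  gravitational potential energy (U = -GMm/r): kg·m²/s²  ✗

Only wavelength has units m.

Answer: wavelength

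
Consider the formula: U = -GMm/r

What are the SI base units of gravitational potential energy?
Units of each symbol in U = -GMm/r:
  G (gravitational constant): m³/(kg·s²)
  M (mass): kg
  m (mass): kg
  r (distance): m  → in the denominator, contributes 1/m
  The minus sign does not affect the units.

Multiplying the contributions: [m³/(kg·s²)] · [kg] · [kg] · [1/m]
Adding exponents of each base unit: kg: 1, m: 2, s: -2
SI base units of gravitational potential energy: kg·m²/s²

Answer: kg·m²/s²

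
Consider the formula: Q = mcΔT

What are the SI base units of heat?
Units of each symbol in Q = mcΔT:
  m (mass): kg
  c (specific heat capacity, in J/(kg·K)): m²/(s²·K)
  ΔT (temperature change): K

Multiplying the contributions: [kg] · [m²/(s²·K)] · [K]
Adding exponents of each base unit: kg: 1, m: 2, s: -2
SI base units of heat: kg·m²/s²

Answer: kg·m²/s²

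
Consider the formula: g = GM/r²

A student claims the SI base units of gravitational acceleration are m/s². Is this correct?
Units of each symbol in g = GM/r²:
  G (gravitational constant): m³/(kg·s²)
  M (mass): kg
  r (distance): m  → to the power 2 in the denominator, contributes 1/m²

Multiplying the contributions: [m³/(kg·s²)] · [kg] · [1/m²]
Adding exponents of each base unit: m: 1, s: -2
SI base units of gravitational acceleration: m/s²

The claimed units m/s² match the derived units, so the claim is correct.

Answer: Yes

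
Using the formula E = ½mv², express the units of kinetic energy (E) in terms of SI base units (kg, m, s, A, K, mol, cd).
Units of each symbol in E = ½mv²:
  m (mass): kg
  v (speed): m/s  → to the power 2, contributes m²/s²
  The factor ½ is dimensionless.

Multiplying the contributions: [kg] · [m²/s²]
Adding exponents of each base unit: kg: 1, m: 2, s: -2
SI base units of kinetic energy: kg·m²/s²

Answer: kg·m²/s²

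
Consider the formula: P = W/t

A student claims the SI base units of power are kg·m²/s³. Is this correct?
Units of each symbol in P = W/t:
  W (work): kg·m²/s²
  t (time): s  → in the denominator, contributes 1/s

Multiplying the contributions: [kg·m²/s²] · [1/s]
Adding exponents of each base unit: kg: 1, m: 2, s: -3
SI base units of power: kg·m²/s³

The claimed units kg·m²/s³ match the derived units, so the claim is correct.

Answer: Yes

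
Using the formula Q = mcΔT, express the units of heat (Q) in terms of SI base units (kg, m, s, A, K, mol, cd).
Units of each symbol in Q = mcΔT:
  m (mass): kg
  c (specific heat capacity, in J/(kg·K)): m²/(s²·K)
  ΔT (temperature change): K

Multiplying the contributions: [kg] · [m²/(s²·K)] · [K]
Adding exponents of each base unit: kg: 1, m: 2, s: -2
SI base units of heat: kg·m²/s²

Answer: kg·m²/s²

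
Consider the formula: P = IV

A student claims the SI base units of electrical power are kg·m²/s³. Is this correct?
Units of each symbol in P = IV:
  I (current): A
  V (voltage, in volts): kg·m²/(s³·A)

Multiplying the contributions: [A] · [kg·m²/(s³·A)]
Adding exponents of each base unit: kg: 1, m: 2, s: -3
SI base units of electrical power: kg·m²/s³

The claimed units kg·m²/s³ match the derived units, so the claim is correct.

Answer: Yes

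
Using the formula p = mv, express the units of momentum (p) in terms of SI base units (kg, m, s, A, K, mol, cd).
Units of each symbol in p = mv:
  m (mass): kg
  v (velocity): m/s

Multiplying the contributions: [kg] · [m/s]
Adding exponents of each base unit: kg: 1, m: 1, s: -1
SI base units of momentum: kg·m/s

Answer: kg·m/s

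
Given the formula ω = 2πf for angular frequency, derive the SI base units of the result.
Units of each symbol in ω = 2πf:
  f (frequency): 1/s
  The factor 2π is dimensionless.

Multiplying the contributions: [1/s]
Adding exponents of each base unit: s: -1
SI base units of angular frequency: 1/s

Answer: 1/s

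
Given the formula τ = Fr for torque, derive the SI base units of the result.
Units of each symbol in τ = Fr:
  F (force): kg·m/s²
  r (lever arm): m

Multiplying the contributions: [kg·m/s²] · [m]
Adding exponents of each base unit: kg: 1, m: 2, s: -2
SI base units of torque: kg·m²/s²

Answer: kg·m²/s²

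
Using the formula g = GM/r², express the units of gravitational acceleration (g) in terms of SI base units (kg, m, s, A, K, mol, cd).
Units of each symbol in g = GM/r²:
  G (gravitational constant): m³/(kg·s²)
  M (mass): kg
  r (distance): m  → to the power 2 in the denominator, contributes 1/m²

Multiplying the contributions: [m³/(kg·s²)] · [kg] · [1/m²]
Adding exponents of each base unit: m: 1, s: -2
SI base units of gravitational acceleration: m/s²

Answer: m/s²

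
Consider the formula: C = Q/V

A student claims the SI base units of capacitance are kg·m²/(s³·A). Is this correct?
Units of each symbol in C = Q/V:
  Q (charge, in coulombs): s·A
  V (voltage, in volts): kg·m²/(s³·A)  → in the denominator, contributes s³·A/(kg·m²)

Multiplying the contributions: [s·A] · [s³·A/(kg·m²)]
Adding exponents of each base unit: kg: -1, m: -2, s: 4, A: 2
SI base units of capacitance: s⁴·A²/(kg·m²)

The claimed units kg·m²/(s³·A) (exponents kg: 1, m: 2, s: -3, A: -1) do not match the derived units s⁴·A²/(kg·m²) (exponents kg: -1, m: -2, s: 4, A: 2), so the claim is incorrect.

Answer: No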